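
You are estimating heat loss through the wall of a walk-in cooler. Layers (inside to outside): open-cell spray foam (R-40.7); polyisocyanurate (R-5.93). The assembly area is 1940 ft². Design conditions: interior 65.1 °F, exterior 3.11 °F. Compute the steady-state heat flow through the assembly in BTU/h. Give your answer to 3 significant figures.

2580 BTU/h

R_total = 40.7 + 5.93 = 46.63 ft²·°F·h/BTU
Q = A·ΔT/R = 1940 × (65.1 − 3.11) / 46.63 = 2579 BTU/h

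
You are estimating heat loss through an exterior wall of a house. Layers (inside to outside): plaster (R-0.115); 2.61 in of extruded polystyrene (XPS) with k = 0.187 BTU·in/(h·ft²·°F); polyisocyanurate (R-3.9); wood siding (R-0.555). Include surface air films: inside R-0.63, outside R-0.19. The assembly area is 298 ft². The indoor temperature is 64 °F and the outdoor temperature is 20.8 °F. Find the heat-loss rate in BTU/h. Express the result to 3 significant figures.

2.61/0.187 = 13.96
R_total = 0.63 + 0.115 + 13.96 + 3.9 + 0.555 + 0.19 = 19.35 ft²·°F·h/BTU
Q = A·ΔT/R = 298 × (64 − 20.8) / 19.35 = 665.4 BTU/h

665 BTU/h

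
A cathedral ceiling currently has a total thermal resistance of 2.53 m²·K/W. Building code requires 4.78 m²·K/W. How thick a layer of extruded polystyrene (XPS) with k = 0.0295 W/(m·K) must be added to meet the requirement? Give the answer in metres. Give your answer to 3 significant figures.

0.0664 m

ΔR = 4.78 − 2.53 = 2.25 m²·K/W
L = ΔR × k = 2.25 × 0.0295 = 0.06638 m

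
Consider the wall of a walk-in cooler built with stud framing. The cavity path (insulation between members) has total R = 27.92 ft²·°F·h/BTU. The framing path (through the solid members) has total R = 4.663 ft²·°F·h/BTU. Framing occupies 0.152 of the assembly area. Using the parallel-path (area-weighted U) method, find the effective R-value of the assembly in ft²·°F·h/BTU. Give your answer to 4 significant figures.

U_eff = 0.848/27.92 + 0.152/4.663 = 0.030372 + 0.032597 = 0.06297
R_eff = 1/U_eff = 15.881 ft²·°F·h/BTU

15.88 ft²·°F·h/BTU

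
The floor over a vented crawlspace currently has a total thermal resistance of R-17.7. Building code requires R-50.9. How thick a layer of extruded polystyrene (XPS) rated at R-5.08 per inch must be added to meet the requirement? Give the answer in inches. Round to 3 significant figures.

6.54 in

ΔR = 50.9 − 17.7 = 33.2 ft²·°F·h/BTU
L = ΔR / (R/in) = 33.2/5.08 = 6.535 in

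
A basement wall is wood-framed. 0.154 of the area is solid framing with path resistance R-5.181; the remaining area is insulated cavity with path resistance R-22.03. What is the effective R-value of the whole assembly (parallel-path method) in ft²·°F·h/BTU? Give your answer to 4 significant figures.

14.68 ft²·°F·h/BTU

U_eff = 0.846/22.03 + 0.154/5.181 = 0.038402 + 0.029724 = 0.068126
R_eff = 1/U_eff = 14.679 ft²·°F·h/BTU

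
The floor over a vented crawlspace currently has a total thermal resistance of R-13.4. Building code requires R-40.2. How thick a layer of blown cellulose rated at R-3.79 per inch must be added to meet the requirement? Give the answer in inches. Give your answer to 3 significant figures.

ΔR = 40.2 − 13.4 = 26.8 ft²·°F·h/BTU
L = ΔR / (R/in) = 26.8/3.79 = 7.071 in

7.07 in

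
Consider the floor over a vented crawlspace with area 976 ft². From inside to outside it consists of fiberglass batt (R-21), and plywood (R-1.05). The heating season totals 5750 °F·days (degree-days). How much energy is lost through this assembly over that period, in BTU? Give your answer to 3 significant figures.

R_total = 21 + 1.05 = 22.05 ft²·°F·h/BTU
E = A × HDD × 24 / R = 976 × 5750 × 24 / 22.05 = 6108000 BTU

6110000 BTU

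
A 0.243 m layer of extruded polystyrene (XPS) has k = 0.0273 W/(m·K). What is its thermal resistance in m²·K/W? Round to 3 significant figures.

R = L/k = 0.243/0.0273 = 8.901 m²·K/W

8.90 m²·K/W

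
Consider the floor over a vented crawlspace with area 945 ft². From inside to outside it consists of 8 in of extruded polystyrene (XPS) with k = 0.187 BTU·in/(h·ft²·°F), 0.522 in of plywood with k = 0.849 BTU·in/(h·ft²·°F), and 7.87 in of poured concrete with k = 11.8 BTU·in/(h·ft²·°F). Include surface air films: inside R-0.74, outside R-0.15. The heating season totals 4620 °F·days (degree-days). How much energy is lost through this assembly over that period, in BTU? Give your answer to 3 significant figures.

2330000 BTU

8/0.187 = 42.78
0.522/0.849 = 0.6148
7.87/11.8 = 0.6669
R_total = 0.74 + 42.78 + 0.6148 + 0.6669 + 0.15 = 44.95 ft²·°F·h/BTU
E = A × HDD × 24 / R = 945 × 4620 × 24 / 44.95 = 2331000 BTU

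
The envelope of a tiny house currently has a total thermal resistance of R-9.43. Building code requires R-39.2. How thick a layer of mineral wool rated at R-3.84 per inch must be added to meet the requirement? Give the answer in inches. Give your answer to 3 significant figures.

7.75 in

ΔR = 39.2 − 9.43 = 29.77 ft²·°F·h/BTU
L = ΔR / (R/in) = 29.77/3.84 = 7.753 in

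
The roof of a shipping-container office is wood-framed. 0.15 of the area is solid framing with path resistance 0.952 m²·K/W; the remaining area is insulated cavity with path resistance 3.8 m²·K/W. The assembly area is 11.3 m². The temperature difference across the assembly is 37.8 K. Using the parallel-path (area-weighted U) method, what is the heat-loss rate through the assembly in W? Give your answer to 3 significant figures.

163 W

U_eff = 0.85/3.8 + 0.15/0.952 = 0.2237 + 0.1576 = 0.3812
R_eff = 1/U_eff = 2.623 m²·K/W
Q = 11.3 × 37.8 / 2.623 = 162.8 W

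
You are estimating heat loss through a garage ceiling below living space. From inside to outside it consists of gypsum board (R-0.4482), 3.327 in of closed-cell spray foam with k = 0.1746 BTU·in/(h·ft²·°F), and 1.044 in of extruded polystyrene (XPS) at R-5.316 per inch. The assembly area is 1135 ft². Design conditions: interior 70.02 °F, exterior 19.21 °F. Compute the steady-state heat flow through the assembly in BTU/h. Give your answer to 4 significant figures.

3.327/0.1746 = 19.055
1.044 × 5.316 = 5.5499
R_total = 0.4482 + 19.055 + 5.5499 = 25.053 ft²·°F·h/BTU
Q = A·ΔT/R = 1135 × (70.02 − 19.21) / 25.053 = 2301.9 BTU/h

2302 BTU/h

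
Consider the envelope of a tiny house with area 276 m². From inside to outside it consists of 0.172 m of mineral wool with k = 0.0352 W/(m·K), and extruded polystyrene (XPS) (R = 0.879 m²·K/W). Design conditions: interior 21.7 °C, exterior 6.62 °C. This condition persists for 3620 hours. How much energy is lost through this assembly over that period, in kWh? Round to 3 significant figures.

2610 kWh

0.172/0.0352 = 4.886
R_total = 4.886 + 0.879 = 5.765 m²·K/W
Q = 276 × (21.7 − 6.62) / 5.765 = 721.9 W
E = 721.9 W × 3620 h / 1000 = 2613 kWh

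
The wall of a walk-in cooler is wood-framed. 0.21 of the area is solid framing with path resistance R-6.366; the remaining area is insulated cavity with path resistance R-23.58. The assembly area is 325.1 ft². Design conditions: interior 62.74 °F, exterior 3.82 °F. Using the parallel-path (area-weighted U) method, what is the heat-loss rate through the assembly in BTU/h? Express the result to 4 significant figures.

U_eff = 0.79/23.58 + 0.21/6.366 = 0.033503 + 0.032988 = 0.066491
R_eff = 1/U_eff = 15.04 ft²·°F·h/BTU
Q = 325.1 × (62.74 − 3.82) / 15.04 = 1273.6 BTU/h

1274 BTU/h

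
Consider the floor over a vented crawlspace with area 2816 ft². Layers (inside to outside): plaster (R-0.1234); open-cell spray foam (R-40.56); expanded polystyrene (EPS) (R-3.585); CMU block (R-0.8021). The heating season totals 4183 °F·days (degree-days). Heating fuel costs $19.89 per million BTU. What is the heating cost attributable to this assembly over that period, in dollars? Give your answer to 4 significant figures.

R_total = 0.1234 + 40.56 + 3.585 + 0.8021 = 45.071 ft²·°F·h/BTU
E = A × HDD × 24 / R = 2816 × 4183 × 24 / 45.071 = 6272500 BTU
Cost = 6272500/10⁶ × 19.89 = $124.76

124.8 dollars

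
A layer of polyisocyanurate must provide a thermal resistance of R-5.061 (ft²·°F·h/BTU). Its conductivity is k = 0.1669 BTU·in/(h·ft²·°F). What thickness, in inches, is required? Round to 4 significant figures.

0.8447 in

L = R × k = 5.061 × 0.1669 = 0.84468 in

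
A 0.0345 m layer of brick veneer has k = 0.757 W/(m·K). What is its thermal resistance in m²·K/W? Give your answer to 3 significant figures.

0.0456 m²·K/W

R = L/k = 0.0345/0.757 = 0.04557 m²·K/W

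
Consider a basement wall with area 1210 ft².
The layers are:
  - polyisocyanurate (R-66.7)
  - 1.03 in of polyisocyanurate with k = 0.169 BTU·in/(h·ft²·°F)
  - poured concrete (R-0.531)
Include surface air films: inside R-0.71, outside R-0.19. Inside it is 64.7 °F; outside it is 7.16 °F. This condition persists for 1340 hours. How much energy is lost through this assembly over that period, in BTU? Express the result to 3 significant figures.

1260000 BTU

1.03/0.169 = 6.095
R_total = 0.71 + 66.7 + 6.095 + 0.531 + 0.19 = 74.23 ft²·°F·h/BTU
Q = 1210 × (64.7 − 7.16) / 74.23 = 938 BTU/h
E = 938 × 1340 = 1257000 BTU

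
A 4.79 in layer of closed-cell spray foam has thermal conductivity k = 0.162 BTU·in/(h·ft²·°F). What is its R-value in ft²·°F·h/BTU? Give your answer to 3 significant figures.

R = L/k = 4.79/0.162 = 29.57 ft²·°F·h/BTU

29.6 ft²·°F·h/BTU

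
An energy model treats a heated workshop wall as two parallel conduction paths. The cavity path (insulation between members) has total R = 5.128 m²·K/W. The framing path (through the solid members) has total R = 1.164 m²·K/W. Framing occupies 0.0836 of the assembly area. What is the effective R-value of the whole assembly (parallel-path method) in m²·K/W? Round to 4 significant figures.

U_eff = 0.9164/5.128 + 0.0836/1.164 = 0.17871 + 0.071821 = 0.25053
R_eff = 1/U_eff = 3.9916 m²·K/W

3.992 m²·K/W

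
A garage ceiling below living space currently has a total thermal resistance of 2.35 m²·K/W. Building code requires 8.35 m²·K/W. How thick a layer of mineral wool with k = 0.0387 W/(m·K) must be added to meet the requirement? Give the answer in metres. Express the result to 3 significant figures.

0.232 m

ΔR = 8.35 − 2.35 = 6 m²·K/W
L = ΔR × k = 6 × 0.0387 = 0.2322 m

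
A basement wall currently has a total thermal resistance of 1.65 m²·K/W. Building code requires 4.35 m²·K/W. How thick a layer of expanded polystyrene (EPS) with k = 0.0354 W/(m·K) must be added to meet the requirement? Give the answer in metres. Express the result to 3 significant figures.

0.0956 m

ΔR = 4.35 − 1.65 = 2.7 m²·K/W
L = ΔR × k = 2.7 × 0.0354 = 0.09558 m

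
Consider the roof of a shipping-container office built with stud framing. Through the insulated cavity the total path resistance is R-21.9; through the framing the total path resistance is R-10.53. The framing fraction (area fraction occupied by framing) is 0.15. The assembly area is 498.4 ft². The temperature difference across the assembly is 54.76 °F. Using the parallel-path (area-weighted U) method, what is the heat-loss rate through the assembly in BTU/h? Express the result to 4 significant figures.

U_eff = 0.85/21.9 + 0.15/10.53 = 0.038813 + 0.014245 = 0.053058
R_eff = 1/U_eff = 18.847 ft²·°F·h/BTU
Q = 498.4 × 54.76 / 18.847 = 1448.1 BTU/h

1448 BTU/h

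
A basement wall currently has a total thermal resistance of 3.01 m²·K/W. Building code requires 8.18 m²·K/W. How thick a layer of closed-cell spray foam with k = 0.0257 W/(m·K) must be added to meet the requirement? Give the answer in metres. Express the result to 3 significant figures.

0.133 m

ΔR = 8.18 − 3.01 = 5.17 m²·K/W
L = ΔR × k = 5.17 × 0.0257 = 0.1329 m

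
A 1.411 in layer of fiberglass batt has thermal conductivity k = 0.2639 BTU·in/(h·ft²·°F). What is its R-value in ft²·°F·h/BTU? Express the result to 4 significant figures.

R = L/k = 1.411/0.2639 = 5.3467 ft²·°F·h/BTU

5.347 ft²·°F·h/BTU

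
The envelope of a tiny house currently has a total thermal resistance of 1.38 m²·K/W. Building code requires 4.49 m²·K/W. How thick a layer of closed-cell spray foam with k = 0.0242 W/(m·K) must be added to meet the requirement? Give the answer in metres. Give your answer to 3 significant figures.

ΔR = 4.49 − 1.38 = 3.11 m²·K/W
L = ΔR × k = 3.11 × 0.0242 = 0.07526 m

0.0753 m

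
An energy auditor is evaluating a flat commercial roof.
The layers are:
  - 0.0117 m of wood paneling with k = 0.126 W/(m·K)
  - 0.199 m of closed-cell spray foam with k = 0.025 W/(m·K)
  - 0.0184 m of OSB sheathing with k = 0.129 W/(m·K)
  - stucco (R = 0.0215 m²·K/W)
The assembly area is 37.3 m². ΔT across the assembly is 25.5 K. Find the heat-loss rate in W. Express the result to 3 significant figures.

0.0117/0.126 = 0.09286
0.199/0.025 = 7.96
0.0184/0.129 = 0.1426
R_total = 0.09286 + 7.96 + 0.1426 + 0.0215 = 8.217 m²·K/W
Q = A·ΔT/R = 37.3 × 25.5 / 8.217 = 115.8 W

116 W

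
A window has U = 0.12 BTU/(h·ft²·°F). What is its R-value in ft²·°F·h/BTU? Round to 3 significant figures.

8.33 ft²·°F·h/BTU

R = 1/U = 1/0.12 = 8.333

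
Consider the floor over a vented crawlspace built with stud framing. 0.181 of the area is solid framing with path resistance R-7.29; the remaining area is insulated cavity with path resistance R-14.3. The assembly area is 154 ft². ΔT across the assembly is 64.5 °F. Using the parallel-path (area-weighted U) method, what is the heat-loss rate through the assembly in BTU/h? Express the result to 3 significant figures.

816 BTU/h

U_eff = 0.819/14.3 + 0.181/7.29 = 0.05727 + 0.02483 = 0.0821
R_eff = 1/U_eff = 12.18 ft²·°F·h/BTU
Q = 154 × 64.5 / 12.18 = 815.5 BTU/h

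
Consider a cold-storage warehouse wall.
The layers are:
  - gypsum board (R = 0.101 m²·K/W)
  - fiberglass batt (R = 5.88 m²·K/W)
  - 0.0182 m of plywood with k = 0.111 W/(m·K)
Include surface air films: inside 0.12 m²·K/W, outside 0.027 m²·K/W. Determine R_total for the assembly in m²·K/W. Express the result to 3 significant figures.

0.0182/0.111 = 0.164
R_total = 0.12 + 0.101 + 5.88 + 0.164 + 0.027 = 6.292 m²·K/W

6.29 m²·K/W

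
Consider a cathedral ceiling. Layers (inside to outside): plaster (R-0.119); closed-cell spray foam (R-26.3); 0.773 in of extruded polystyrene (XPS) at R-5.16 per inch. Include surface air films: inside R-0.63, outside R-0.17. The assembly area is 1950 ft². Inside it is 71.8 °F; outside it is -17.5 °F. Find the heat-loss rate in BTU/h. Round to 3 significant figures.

0.773 × 5.16 = 3.989
R_total = 0.63 + 0.119 + 26.3 + 3.989 + 0.17 = 31.21 ft²·°F·h/BTU
Q = A·ΔT/R = 1950 × (71.8 − (-17.5)) / 31.21 = 5580 BTU/h

5580 BTU/h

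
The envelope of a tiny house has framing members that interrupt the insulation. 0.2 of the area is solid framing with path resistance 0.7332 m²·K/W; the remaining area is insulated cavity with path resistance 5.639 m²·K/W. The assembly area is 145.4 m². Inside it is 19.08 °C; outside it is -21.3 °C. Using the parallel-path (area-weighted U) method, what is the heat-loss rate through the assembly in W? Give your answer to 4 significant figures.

2434 W

U_eff = 0.8/5.639 + 0.2/0.7332 = 0.14187 + 0.27278 = 0.41465
R_eff = 1/U_eff = 2.4117 m²·K/W
Q = 145.4 × (19.08 − (-21.3)) / 2.4117 = 2434.5 W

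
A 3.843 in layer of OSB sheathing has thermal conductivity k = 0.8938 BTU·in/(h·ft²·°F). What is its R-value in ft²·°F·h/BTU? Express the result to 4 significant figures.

4.300 ft²·°F·h/BTU

R = L/k = 3.843/0.8938 = 4.2996 ft²·°F·h/BTU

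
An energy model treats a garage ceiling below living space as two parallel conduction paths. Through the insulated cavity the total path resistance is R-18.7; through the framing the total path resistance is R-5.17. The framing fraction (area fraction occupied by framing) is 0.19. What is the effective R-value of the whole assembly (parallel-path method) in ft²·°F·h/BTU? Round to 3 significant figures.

U_eff = 0.81/18.7 + 0.19/5.17 = 0.04332 + 0.03675 = 0.08007
R_eff = 1/U_eff = 12.49 ft²·°F·h/BTU

12.5 ft²·°F·h/BTU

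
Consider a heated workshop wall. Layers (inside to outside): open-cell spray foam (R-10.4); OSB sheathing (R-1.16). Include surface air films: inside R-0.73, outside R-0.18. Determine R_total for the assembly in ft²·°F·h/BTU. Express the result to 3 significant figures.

12.5 ft²·°F·h/BTU

R_total = 0.73 + 10.4 + 1.16 + 0.18 = 12.47 ft²·°F·h/BTU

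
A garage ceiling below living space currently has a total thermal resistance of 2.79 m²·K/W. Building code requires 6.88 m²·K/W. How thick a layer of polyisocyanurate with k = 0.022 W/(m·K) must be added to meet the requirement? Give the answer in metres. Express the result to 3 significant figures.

ΔR = 6.88 − 2.79 = 4.09 m²·K/W
L = ΔR × k = 4.09 × 0.022 = 0.08998 m

0.0900 m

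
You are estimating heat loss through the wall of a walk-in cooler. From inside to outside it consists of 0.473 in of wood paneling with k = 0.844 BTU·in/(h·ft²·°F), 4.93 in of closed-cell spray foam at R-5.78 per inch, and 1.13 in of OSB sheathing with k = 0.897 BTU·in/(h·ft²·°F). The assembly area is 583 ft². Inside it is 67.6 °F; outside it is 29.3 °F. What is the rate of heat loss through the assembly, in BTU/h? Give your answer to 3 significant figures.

0.473/0.844 = 0.5604
4.93 × 5.78 = 28.5
1.13/0.897 = 1.26
R_total = 0.5604 + 28.5 + 1.26 = 30.32 ft²·°F·h/BTU
Q = A·ΔT/R = 583 × (67.6 − 29.3) / 30.32 = 736.5 BTU/h

737 BTU/h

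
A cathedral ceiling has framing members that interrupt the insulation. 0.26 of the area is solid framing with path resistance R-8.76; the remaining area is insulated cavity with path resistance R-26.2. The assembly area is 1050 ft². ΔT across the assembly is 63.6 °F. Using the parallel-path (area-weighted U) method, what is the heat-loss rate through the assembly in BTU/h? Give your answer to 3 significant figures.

3870 BTU/h

U_eff = 0.74/26.2 + 0.26/8.76 = 0.02824 + 0.02968 = 0.05792
R_eff = 1/U_eff = 17.26 ft²·°F·h/BTU
Q = 1050 × 63.6 / 17.26 = 3868 BTU/h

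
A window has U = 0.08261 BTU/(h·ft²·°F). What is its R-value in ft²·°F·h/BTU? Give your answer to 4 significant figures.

R = 1/U = 1/0.08261 = 12.105

12.11 ft²·°F·h/BTU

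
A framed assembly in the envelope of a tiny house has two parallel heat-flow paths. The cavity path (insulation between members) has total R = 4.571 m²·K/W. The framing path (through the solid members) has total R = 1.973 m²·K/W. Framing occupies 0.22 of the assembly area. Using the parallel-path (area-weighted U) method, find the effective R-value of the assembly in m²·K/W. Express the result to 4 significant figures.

3.544 m²·K/W

U_eff = 0.78/4.571 + 0.22/1.973 = 0.17064 + 0.11151 = 0.28215
R_eff = 1/U_eff = 3.5443 m²·K/W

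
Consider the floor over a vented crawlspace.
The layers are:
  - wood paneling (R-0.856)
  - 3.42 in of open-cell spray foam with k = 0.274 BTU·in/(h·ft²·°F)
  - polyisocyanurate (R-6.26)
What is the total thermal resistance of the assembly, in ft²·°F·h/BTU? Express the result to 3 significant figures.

19.6 ft²·°F·h/BTU

3.42/0.274 = 12.48
R_total = 0.856 + 12.48 + 6.26 = 19.6 ft²·°F·h/BTU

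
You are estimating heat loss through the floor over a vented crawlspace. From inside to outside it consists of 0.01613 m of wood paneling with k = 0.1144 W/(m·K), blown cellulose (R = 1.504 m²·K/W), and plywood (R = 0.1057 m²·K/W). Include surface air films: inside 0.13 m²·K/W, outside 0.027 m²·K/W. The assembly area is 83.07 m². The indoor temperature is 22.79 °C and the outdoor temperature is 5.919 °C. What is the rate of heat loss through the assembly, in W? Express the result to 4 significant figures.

734.6 W

0.01613/0.1144 = 0.141
R_total = 0.13 + 0.141 + 1.504 + 0.1057 + 0.027 = 1.9077 m²·K/W
Q = A·ΔT/R = 83.07 × (22.79 − 5.919) / 1.9077 = 734.64 W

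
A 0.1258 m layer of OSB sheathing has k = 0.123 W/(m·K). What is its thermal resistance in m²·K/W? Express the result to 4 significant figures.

1.023 m²·K/W

R = L/k = 0.1258/0.123 = 1.0228 m²·K/W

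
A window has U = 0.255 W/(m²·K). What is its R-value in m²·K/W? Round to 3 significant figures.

R = 1/U = 1/0.255 = 3.922

3.92 m²·K/W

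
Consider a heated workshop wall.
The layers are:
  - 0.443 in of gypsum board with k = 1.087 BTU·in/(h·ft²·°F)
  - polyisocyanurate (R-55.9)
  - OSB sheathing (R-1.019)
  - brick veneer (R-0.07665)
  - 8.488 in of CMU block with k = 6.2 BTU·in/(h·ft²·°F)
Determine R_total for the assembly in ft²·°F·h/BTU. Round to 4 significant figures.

0.443/1.087 = 0.40754
8.488/6.2 = 1.369
R_total = 0.40754 + 55.9 + 1.019 + 0.07665 + 1.369 = 58.772 ft²·°F·h/BTU

58.77 ft²·°F·h/BTU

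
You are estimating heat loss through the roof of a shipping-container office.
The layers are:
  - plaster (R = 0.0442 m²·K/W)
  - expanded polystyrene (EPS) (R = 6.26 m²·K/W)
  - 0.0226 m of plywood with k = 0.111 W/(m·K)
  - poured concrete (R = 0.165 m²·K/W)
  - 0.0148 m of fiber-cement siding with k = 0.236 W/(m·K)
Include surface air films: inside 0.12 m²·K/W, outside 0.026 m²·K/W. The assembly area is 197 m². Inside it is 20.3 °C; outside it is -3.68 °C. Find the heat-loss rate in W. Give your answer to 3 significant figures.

0.0226/0.111 = 0.2036
0.0148/0.236 = 0.06271
R_total = 0.12 + 0.0442 + 6.26 + 0.2036 + 0.165 + 0.06271 + 0.026 = 6.882 m²·K/W
Q = A·ΔT/R = 197 × (20.3 − (-3.68)) / 6.882 = 686.5 W

686 W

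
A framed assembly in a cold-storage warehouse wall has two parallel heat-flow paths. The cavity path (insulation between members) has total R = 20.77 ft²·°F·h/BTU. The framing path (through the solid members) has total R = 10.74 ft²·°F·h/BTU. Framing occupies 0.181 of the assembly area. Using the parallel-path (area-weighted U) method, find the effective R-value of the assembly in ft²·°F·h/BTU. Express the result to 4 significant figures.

17.77 ft²·°F·h/BTU

U_eff = 0.819/20.77 + 0.181/10.74 = 0.039432 + 0.016853 = 0.056285
R_eff = 1/U_eff = 17.767 ft²·°F·h/BTU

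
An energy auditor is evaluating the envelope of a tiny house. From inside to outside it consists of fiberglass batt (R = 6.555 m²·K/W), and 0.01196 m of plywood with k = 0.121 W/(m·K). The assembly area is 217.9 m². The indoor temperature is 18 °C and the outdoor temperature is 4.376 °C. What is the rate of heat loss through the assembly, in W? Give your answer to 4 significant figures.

0.01196/0.121 = 0.098843
R_total = 6.555 + 0.098843 = 6.6538 m²·K/W
Q = A·ΔT/R = 217.9 × (18 − 4.376) / 6.6538 = 446.16 W

446.2 W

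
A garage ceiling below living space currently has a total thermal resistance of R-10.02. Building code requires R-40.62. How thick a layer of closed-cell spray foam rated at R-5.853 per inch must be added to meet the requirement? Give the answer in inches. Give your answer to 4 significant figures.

ΔR = 40.62 − 10.02 = 30.6 ft²·°F·h/BTU
L = ΔR / (R/in) = 30.6/5.853 = 5.2281 in

5.228 in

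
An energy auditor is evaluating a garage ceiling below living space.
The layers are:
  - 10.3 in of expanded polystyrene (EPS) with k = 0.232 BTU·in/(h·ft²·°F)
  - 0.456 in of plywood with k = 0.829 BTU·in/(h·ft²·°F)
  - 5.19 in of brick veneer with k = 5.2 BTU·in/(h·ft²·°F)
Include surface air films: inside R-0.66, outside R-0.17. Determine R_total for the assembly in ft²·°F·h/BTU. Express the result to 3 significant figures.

10.3/0.232 = 44.4
0.456/0.829 = 0.5501
5.19/5.2 = 0.9981
R_total = 0.66 + 44.4 + 0.5501 + 0.9981 + 0.17 = 46.77 ft²·°F·h/BTU

46.8 ft²·°F·h/BTU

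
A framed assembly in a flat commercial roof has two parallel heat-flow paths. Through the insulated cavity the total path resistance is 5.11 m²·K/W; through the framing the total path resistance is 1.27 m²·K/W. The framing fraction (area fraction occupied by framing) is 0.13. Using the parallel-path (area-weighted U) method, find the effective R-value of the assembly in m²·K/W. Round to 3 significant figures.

3.67 m²·K/W

U_eff = 0.87/5.11 + 0.13/1.27 = 0.1703 + 0.1024 = 0.2726
R_eff = 1/U_eff = 3.668 m²·K/W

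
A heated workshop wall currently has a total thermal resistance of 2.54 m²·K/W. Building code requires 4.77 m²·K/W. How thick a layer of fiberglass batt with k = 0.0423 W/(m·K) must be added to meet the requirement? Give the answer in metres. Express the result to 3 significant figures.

0.0943 m

ΔR = 4.77 − 2.54 = 2.23 m²·K/W
L = ΔR × k = 2.23 × 0.0423 = 0.09433 m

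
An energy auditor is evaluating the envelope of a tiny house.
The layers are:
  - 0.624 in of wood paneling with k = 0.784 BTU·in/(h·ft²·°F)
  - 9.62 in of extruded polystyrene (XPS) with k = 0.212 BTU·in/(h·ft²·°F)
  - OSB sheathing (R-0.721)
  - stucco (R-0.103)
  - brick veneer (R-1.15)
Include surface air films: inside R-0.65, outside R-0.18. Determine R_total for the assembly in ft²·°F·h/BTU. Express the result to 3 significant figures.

49.0 ft²·°F·h/BTU

0.624/0.784 = 0.7959
9.62/0.212 = 45.38
R_total = 0.65 + 0.7959 + 45.38 + 0.721 + 0.103 + 1.15 + 0.18 = 48.98 ft²·°F·h/BTU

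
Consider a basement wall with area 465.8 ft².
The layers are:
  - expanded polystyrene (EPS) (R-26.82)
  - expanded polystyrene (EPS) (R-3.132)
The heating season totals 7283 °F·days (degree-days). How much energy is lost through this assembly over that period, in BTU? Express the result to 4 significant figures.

2718000 BTU

R_total = 26.82 + 3.132 = 29.952 ft²·°F·h/BTU
E = A × HDD × 24 / R = 465.8 × 7283 × 24 / 29.952 = 2718300 BTU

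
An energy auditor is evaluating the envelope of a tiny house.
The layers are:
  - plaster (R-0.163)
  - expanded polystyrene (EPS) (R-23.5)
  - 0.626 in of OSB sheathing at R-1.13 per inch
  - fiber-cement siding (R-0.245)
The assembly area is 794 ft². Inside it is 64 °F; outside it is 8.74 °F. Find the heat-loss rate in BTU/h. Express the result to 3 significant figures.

0.626 × 1.13 = 0.7074
R_total = 0.163 + 23.5 + 0.7074 + 0.245 = 24.62 ft²·°F·h/BTU
Q = A·ΔT/R = 794 × (64 − 8.74) / 24.62 = 1782 BTU/h

1780 BTU/h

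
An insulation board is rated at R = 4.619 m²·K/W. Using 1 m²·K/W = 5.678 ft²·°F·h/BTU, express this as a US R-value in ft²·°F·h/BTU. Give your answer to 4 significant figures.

R_US = 4.619 × 5.678 = 26.227

26.23 ft²·°F·h/BTU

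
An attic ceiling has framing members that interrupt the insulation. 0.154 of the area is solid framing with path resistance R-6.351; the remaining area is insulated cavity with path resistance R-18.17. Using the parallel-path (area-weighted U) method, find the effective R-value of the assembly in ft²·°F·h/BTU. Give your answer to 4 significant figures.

14.12 ft²·°F·h/BTU

U_eff = 0.846/18.17 + 0.154/6.351 = 0.04656 + 0.024248 = 0.070808
R_eff = 1/U_eff = 14.123 ft²·°F·h/BTU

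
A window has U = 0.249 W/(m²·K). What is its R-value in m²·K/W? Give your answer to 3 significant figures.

R = 1/U = 1/0.249 = 4.016

4.02 m²·K/W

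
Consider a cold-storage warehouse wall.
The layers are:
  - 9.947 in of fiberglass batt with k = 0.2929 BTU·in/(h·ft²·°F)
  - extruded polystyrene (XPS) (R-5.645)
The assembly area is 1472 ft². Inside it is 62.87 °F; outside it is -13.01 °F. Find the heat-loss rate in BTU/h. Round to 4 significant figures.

2820 BTU/h

9.947/0.2929 = 33.96
R_total = 33.96 + 5.645 = 39.605 ft²·°F·h/BTU
Q = A·ΔT/R = 1472 × (62.87 − (-13.01)) / 39.605 = 2820.2 BTU/h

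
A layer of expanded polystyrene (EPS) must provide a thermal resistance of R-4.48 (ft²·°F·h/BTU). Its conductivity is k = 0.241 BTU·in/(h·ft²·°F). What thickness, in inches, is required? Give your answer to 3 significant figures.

L = R × k = 4.48 × 0.241 = 1.08 in

1.08 in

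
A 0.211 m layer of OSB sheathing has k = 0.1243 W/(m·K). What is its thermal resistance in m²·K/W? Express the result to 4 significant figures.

R = L/k = 0.211/0.1243 = 1.6975 m²·K/W

1.698 m²·K/W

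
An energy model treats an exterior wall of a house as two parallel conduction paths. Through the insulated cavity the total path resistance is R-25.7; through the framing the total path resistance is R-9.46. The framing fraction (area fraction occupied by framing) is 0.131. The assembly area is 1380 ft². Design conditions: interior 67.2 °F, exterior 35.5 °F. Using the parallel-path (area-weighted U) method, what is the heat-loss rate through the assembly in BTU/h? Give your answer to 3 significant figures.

U_eff = 0.869/25.7 + 0.131/9.46 = 0.03381 + 0.01385 = 0.04766
R_eff = 1/U_eff = 20.98 ft²·°F·h/BTU
Q = 1380 × (67.2 − 35.5) / 20.98 = 2085 BTU/h

2080 BTU/h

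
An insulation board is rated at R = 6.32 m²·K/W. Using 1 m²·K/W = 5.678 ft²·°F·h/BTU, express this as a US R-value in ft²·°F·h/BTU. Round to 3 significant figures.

R_US = 6.32 × 5.678 = 35.88

35.9 ft²·°F·h/BTU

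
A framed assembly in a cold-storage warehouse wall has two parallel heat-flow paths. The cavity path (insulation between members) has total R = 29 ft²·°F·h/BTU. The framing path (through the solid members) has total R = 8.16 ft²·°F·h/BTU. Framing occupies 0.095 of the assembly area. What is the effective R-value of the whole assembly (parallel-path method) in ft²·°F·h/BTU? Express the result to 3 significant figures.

23.3 ft²·°F·h/BTU

U_eff = 0.905/29 + 0.095/8.16 = 0.03121 + 0.01164 = 0.04285
R_eff = 1/U_eff = 23.34 ft²·°F·h/BTU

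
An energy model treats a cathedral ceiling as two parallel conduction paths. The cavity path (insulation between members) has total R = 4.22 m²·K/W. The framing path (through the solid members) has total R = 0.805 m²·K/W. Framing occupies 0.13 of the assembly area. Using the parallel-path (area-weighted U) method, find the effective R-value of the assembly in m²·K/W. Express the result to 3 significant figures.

2.72 m²·K/W

U_eff = 0.87/4.22 + 0.13/0.805 = 0.2062 + 0.1615 = 0.3677
R_eff = 1/U_eff = 2.72 m²·K/W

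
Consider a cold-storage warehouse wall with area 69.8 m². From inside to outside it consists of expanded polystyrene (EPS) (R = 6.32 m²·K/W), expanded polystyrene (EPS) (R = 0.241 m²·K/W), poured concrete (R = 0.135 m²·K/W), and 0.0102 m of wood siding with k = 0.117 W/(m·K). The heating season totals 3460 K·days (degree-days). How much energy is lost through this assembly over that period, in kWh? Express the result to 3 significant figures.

854 kWh

0.0102/0.117 = 0.08718
R_total = 6.32 + 0.241 + 0.135 + 0.08718 = 6.783 m²·K/W
E = A × HDD × 24 / R / 1000 = 69.8 × 3460 × 24 / 6.783 / 1000 = 854.5 kWh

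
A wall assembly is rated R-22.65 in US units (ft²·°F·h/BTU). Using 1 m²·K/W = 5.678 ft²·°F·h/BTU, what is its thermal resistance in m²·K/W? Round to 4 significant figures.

3.989 m²·K/W

R_SI = 22.65/5.678 = 3.9891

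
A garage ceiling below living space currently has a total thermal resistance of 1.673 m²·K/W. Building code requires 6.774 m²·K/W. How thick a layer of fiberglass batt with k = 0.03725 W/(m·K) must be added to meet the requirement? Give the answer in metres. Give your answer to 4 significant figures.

0.1900 m

ΔR = 6.774 − 1.673 = 5.101 m²·K/W
L = ΔR × k = 5.101 × 0.03725 = 0.19001 m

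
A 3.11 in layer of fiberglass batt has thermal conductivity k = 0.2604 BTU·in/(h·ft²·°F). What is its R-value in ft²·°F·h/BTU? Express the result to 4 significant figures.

11.94 ft²·°F·h/BTU

R = L/k = 3.11/0.2604 = 11.943 ft²·°F·h/BTU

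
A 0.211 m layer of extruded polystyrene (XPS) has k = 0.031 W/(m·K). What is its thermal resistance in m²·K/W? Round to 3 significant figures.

R = L/k = 0.211/0.031 = 6.806 m²·K/W

6.81 m²·K/W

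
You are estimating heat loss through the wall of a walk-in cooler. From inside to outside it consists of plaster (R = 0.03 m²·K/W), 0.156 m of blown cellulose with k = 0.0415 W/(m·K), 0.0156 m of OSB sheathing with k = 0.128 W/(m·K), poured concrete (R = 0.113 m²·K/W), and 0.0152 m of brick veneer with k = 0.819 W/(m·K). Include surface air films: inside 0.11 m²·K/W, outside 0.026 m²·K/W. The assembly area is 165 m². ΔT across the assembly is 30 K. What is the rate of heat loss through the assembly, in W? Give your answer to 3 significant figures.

1180 W

0.156/0.0415 = 3.759
0.0156/0.128 = 0.1219
0.0152/0.819 = 0.01856
R_total = 0.11 + 0.03 + 3.759 + 0.1219 + 0.113 + 0.01856 + 0.026 = 4.178 m²·K/W
Q = A·ΔT/R = 165 × 30 / 4.178 = 1185 W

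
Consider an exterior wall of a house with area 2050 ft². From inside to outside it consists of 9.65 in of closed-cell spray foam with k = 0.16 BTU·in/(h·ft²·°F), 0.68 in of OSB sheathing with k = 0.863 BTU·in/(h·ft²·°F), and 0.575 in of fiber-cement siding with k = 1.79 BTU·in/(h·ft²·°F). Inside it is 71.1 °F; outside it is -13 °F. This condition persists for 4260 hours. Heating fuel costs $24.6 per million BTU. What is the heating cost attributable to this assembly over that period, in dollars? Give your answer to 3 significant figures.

9.65/0.16 = 60.31
0.68/0.863 = 0.7879
0.575/1.79 = 0.3212
R_total = 60.31 + 0.7879 + 0.3212 = 61.42 ft²·°F·h/BTU
Q = 2050 × (71.1 − (-13)) / 61.42 = 2807 BTU/h
E = 2807 × 4260 = 11960000 BTU
Cost = 11960000/10⁶ × 24.6 = $294.2

294 dollars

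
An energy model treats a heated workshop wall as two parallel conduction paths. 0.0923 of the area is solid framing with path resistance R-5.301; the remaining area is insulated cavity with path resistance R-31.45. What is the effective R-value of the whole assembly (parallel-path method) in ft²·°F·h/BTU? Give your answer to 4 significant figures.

U_eff = 0.9077/31.45 + 0.0923/5.301 = 0.028862 + 0.017412 = 0.046273
R_eff = 1/U_eff = 21.611 ft²·°F·h/BTU

21.61 ft²·°F·h/BTU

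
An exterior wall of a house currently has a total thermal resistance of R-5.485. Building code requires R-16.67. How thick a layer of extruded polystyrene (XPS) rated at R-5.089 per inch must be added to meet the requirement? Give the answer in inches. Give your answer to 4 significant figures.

ΔR = 16.67 − 5.485 = 11.185 ft²·°F·h/BTU
L = ΔR / (R/in) = 11.185/5.089 = 2.1979 in

2.198 in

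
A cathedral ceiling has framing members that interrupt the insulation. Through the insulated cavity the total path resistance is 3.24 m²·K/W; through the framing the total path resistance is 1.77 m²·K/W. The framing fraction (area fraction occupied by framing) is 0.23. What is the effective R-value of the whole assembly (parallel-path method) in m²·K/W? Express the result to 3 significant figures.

U_eff = 0.77/3.24 + 0.23/1.77 = 0.2377 + 0.1299 = 0.3676
R_eff = 1/U_eff = 2.72 m²·K/W

2.72 m²·K/W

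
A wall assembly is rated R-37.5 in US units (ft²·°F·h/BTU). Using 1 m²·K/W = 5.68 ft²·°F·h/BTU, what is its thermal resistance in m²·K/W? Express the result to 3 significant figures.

R_SI = 37.5/5.68 = 6.602

6.60 m²·K/W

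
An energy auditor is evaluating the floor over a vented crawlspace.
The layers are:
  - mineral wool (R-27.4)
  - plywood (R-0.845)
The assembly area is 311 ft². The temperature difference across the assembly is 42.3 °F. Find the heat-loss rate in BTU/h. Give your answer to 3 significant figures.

R_total = 27.4 + 0.845 = 28.24 ft²·°F·h/BTU
Q = A·ΔT/R = 311 × 42.3 / 28.24 = 465.8 BTU/h

466 BTU/h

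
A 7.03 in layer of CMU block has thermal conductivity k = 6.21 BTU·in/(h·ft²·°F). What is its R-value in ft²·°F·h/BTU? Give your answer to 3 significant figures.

1.13 ft²·°F·h/BTU

R = L/k = 7.03/6.21 = 1.132 ft²·°F·h/BTU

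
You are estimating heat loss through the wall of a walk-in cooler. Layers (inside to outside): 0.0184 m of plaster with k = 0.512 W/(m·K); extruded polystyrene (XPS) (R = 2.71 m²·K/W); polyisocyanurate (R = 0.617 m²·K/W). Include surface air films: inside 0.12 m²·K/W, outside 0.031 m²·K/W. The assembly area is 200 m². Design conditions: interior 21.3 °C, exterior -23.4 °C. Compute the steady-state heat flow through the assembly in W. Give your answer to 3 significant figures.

2540 W

0.0184/0.512 = 0.03594
R_total = 0.12 + 0.03594 + 2.71 + 0.617 + 0.031 = 3.514 m²·K/W
Q = A·ΔT/R = 200 × (21.3 − (-23.4)) / 3.514 = 2544 W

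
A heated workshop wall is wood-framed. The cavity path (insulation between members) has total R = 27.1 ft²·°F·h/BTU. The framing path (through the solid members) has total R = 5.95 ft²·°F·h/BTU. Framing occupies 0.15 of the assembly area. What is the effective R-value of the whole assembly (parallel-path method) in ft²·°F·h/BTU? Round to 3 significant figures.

17.7 ft²·°F·h/BTU

U_eff = 0.85/27.1 + 0.15/5.95 = 0.03137 + 0.02521 = 0.05658
R_eff = 1/U_eff = 17.68 ft²·°F·h/BTU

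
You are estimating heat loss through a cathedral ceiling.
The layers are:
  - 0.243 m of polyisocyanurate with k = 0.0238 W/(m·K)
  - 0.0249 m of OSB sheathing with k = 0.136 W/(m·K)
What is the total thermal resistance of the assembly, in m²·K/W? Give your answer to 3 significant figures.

10.4 m²·K/W

0.243/0.0238 = 10.21
0.0249/0.136 = 0.1831
R_total = 10.21 + 0.1831 = 10.39 m²·K/W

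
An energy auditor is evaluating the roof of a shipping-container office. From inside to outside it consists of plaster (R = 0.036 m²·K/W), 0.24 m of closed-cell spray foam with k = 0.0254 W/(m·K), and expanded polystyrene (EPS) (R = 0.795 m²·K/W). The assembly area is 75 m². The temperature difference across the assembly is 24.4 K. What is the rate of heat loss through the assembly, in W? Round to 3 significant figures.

178 W

0.24/0.0254 = 9.449
R_total = 0.036 + 9.449 + 0.795 = 10.28 m²·K/W
Q = A·ΔT/R = 75 × 24.4 / 10.28 = 178 W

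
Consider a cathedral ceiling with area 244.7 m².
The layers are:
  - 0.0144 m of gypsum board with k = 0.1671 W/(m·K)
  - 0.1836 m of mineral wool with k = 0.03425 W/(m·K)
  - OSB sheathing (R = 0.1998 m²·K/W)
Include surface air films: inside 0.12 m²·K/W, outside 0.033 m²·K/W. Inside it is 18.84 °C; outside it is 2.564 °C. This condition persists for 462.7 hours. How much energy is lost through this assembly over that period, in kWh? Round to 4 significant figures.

317.8 kWh

0.0144/0.1671 = 0.086176
0.1836/0.03425 = 5.3606
R_total = 0.12 + 0.086176 + 5.3606 + 0.1998 + 0.033 = 5.7996 m²·K/W
Q = 244.7 × (18.84 − 2.564) / 5.7996 = 686.73 W
E = 686.73 W × 462.7 h / 1000 = 317.75 kWh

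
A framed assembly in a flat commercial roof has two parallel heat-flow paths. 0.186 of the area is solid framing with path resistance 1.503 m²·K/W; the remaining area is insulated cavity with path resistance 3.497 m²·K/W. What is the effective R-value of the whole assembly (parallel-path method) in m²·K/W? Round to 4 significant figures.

2.805 m²·K/W

U_eff = 0.814/3.497 + 0.186/1.503 = 0.23277 + 0.12375 = 0.35652
R_eff = 1/U_eff = 2.8049 m²·K/W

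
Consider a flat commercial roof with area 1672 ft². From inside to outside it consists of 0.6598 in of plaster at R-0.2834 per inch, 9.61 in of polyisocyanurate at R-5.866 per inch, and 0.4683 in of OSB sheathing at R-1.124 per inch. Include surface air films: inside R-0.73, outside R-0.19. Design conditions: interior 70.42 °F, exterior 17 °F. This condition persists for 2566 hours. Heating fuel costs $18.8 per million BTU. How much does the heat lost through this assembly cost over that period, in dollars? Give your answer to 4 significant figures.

74.28 dollars

0.6598 × 0.2834 = 0.18699
9.61 × 5.866 = 56.372
0.4683 × 1.124 = 0.52637
R_total = 0.73 + 0.18699 + 56.372 + 0.52637 + 0.19 = 58.006 ft²·°F·h/BTU
Q = 1672 × (70.42 − 17) / 58.006 = 1539.8 BTU/h
E = 1539.8 × 2566 = 3951200 BTU
Cost = 3951200/10⁶ × 18.8 = $74.282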